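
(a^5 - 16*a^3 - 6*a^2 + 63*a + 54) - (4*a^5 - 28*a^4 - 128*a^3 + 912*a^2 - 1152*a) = -3*a^5 + 28*a^4 + 112*a^3 - 918*a^2 + 1215*a + 54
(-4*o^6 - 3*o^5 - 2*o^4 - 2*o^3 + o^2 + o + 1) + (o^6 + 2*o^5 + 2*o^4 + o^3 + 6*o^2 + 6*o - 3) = -3*o^6 - o^5 - o^3 + 7*o^2 + 7*o - 2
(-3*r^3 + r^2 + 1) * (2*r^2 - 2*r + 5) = -6*r^5 + 8*r^4 - 17*r^3 + 7*r^2 - 2*r + 5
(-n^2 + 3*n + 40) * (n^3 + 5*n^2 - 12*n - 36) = -n^5 - 2*n^4 + 67*n^3 + 200*n^2 - 588*n - 1440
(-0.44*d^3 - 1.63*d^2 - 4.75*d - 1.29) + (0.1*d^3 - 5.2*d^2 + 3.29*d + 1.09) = -0.34*d^3 - 6.83*d^2 - 1.46*d - 0.2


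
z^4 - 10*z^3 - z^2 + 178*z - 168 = (z - 7)*(z - 6)*(z - 1)*(z + 4)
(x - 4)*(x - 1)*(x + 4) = x^3 - x^2 - 16*x + 16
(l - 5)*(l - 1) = l^2 - 6*l + 5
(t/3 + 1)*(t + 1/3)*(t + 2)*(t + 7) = t^4/3 + 37*t^3/9 + 15*t^2 + 167*t/9 + 14/3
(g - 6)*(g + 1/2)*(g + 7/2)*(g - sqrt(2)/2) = g^4 - 2*g^3 - sqrt(2)*g^3/2 - 89*g^2/4 + sqrt(2)*g^2 - 21*g/2 + 89*sqrt(2)*g/8 + 21*sqrt(2)/4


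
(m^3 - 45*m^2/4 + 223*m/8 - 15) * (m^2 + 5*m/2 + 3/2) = m^5 - 35*m^4/4 + 5*m^3/4 + 605*m^2/16 + 69*m/16 - 45/2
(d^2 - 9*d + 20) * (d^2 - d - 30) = d^4 - 10*d^3 - d^2 + 250*d - 600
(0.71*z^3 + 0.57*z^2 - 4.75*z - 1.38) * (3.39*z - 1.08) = 2.4069*z^4 + 1.1655*z^3 - 16.7181*z^2 + 0.451800000000001*z + 1.4904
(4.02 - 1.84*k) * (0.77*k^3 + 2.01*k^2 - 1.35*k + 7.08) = -1.4168*k^4 - 0.603*k^3 + 10.5642*k^2 - 18.4542*k + 28.4616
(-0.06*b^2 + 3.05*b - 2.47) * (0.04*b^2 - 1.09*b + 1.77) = -0.0024*b^4 + 0.1874*b^3 - 3.5295*b^2 + 8.0908*b - 4.3719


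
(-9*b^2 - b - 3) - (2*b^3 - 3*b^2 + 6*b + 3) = -2*b^3 - 6*b^2 - 7*b - 6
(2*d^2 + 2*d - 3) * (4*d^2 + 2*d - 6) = 8*d^4 + 12*d^3 - 20*d^2 - 18*d + 18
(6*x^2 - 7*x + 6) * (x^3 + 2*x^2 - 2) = 6*x^5 + 5*x^4 - 8*x^3 + 14*x - 12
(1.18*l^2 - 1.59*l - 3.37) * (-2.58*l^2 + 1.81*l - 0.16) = -3.0444*l^4 + 6.238*l^3 + 5.6279*l^2 - 5.8453*l + 0.5392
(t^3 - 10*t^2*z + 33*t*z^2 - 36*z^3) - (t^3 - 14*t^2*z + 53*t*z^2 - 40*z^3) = 4*t^2*z - 20*t*z^2 + 4*z^3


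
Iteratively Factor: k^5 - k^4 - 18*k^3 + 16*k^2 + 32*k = (k - 4)*(k^4 + 3*k^3 - 6*k^2 - 8*k) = (k - 4)*(k - 2)*(k^3 + 5*k^2 + 4*k) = (k - 4)*(k - 2)*(k + 4)*(k^2 + k) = (k - 4)*(k - 2)*(k + 1)*(k + 4)*(k)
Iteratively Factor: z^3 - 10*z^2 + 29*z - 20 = (z - 4)*(z^2 - 6*z + 5) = (z - 5)*(z - 4)*(z - 1)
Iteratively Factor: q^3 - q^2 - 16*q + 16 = (q - 4)*(q^2 + 3*q - 4) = (q - 4)*(q - 1)*(q + 4)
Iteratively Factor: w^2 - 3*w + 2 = (w - 2)*(w - 1)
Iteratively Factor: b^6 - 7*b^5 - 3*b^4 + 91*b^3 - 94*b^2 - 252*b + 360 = (b + 2)*(b^5 - 9*b^4 + 15*b^3 + 61*b^2 - 216*b + 180) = (b - 3)*(b + 2)*(b^4 - 6*b^3 - 3*b^2 + 52*b - 60) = (b - 3)*(b + 2)*(b + 3)*(b^3 - 9*b^2 + 24*b - 20) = (b - 3)*(b - 2)*(b + 2)*(b + 3)*(b^2 - 7*b + 10) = (b - 3)*(b - 2)^2*(b + 2)*(b + 3)*(b - 5)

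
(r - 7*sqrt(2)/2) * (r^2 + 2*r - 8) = r^3 - 7*sqrt(2)*r^2/2 + 2*r^2 - 7*sqrt(2)*r - 8*r + 28*sqrt(2)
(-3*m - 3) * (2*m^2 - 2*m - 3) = -6*m^3 + 15*m + 9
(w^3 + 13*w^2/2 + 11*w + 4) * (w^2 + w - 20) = w^5 + 15*w^4/2 - 5*w^3/2 - 115*w^2 - 216*w - 80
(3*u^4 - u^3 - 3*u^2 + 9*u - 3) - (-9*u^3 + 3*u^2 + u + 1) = 3*u^4 + 8*u^3 - 6*u^2 + 8*u - 4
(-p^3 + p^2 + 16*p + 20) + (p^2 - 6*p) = -p^3 + 2*p^2 + 10*p + 20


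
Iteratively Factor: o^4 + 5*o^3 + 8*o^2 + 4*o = (o + 2)*(o^3 + 3*o^2 + 2*o) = (o + 2)^2*(o^2 + o) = o*(o + 2)^2*(o + 1)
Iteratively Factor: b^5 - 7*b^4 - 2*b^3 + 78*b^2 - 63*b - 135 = (b + 1)*(b^4 - 8*b^3 + 6*b^2 + 72*b - 135) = (b - 3)*(b + 1)*(b^3 - 5*b^2 - 9*b + 45) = (b - 3)*(b + 1)*(b + 3)*(b^2 - 8*b + 15) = (b - 5)*(b - 3)*(b + 1)*(b + 3)*(b - 3)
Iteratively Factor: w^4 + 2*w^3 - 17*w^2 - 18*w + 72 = (w + 3)*(w^3 - w^2 - 14*w + 24) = (w - 2)*(w + 3)*(w^2 + w - 12) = (w - 2)*(w + 3)*(w + 4)*(w - 3)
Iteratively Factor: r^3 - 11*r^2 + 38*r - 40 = (r - 2)*(r^2 - 9*r + 20) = (r - 4)*(r - 2)*(r - 5)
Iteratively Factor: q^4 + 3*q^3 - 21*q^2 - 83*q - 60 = (q + 3)*(q^3 - 21*q - 20) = (q - 5)*(q + 3)*(q^2 + 5*q + 4) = (q - 5)*(q + 3)*(q + 4)*(q + 1)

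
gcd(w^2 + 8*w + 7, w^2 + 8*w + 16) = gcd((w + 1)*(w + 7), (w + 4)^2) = 1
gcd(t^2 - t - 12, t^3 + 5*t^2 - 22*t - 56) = t - 4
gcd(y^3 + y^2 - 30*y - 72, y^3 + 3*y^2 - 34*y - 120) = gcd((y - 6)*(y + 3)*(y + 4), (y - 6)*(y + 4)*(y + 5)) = y^2 - 2*y - 24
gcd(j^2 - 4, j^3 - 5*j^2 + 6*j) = j - 2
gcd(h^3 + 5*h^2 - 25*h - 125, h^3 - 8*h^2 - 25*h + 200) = h^2 - 25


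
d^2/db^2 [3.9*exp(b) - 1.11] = 3.9*exp(b)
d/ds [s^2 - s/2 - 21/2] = 2*s - 1/2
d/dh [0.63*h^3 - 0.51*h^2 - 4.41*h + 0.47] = 1.89*h^2 - 1.02*h - 4.41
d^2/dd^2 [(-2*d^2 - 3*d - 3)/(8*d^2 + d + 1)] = 44*(-8*d^3 - 24*d^2 + 1)/(512*d^6 + 192*d^5 + 216*d^4 + 49*d^3 + 27*d^2 + 3*d + 1)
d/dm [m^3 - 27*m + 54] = 3*m^2 - 27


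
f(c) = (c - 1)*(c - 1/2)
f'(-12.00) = -25.50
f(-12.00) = 162.50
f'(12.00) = 22.50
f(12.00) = 126.50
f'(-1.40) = -4.30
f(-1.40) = 4.56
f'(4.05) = 6.60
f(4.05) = 10.83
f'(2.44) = 3.38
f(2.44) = 2.79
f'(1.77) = 2.04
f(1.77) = 0.98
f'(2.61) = 3.72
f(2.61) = 3.40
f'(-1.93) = -5.36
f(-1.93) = 7.12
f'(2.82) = 4.14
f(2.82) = 4.22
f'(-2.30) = -6.10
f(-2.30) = 9.24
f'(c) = 2*c - 3/2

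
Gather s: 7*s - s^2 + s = -s^2 + 8*s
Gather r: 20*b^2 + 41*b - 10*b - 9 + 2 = 20*b^2 + 31*b - 7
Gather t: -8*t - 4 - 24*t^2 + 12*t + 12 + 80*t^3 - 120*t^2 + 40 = 80*t^3 - 144*t^2 + 4*t + 48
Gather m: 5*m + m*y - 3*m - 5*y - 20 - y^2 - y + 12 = m*(y + 2) - y^2 - 6*y - 8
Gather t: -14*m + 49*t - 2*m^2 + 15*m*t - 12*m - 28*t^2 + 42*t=-2*m^2 - 26*m - 28*t^2 + t*(15*m + 91)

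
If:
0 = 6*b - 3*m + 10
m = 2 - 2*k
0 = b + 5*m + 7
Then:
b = -71/33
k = 49/33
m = -32/33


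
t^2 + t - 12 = (t - 3)*(t + 4)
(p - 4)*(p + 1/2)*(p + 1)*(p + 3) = p^4 + p^3/2 - 13*p^2 - 37*p/2 - 6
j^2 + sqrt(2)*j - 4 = (j - sqrt(2))*(j + 2*sqrt(2))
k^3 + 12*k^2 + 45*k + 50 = (k + 2)*(k + 5)^2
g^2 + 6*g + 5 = (g + 1)*(g + 5)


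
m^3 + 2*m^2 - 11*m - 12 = (m - 3)*(m + 1)*(m + 4)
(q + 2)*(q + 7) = q^2 + 9*q + 14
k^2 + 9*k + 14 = (k + 2)*(k + 7)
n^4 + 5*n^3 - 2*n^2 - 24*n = n*(n - 2)*(n + 3)*(n + 4)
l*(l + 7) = l^2 + 7*l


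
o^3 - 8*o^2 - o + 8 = (o - 8)*(o - 1)*(o + 1)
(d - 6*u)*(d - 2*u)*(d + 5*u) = d^3 - 3*d^2*u - 28*d*u^2 + 60*u^3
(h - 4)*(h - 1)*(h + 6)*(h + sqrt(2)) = h^4 + h^3 + sqrt(2)*h^3 - 26*h^2 + sqrt(2)*h^2 - 26*sqrt(2)*h + 24*h + 24*sqrt(2)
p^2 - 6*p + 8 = (p - 4)*(p - 2)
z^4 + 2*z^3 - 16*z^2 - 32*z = z*(z - 4)*(z + 2)*(z + 4)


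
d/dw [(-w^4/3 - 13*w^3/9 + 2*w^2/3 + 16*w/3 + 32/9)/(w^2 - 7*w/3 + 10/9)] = 6*(-9*w^5 + 12*w^4 + 71*w^3 - 158*w^2 - 76*w + 192)/(81*w^4 - 378*w^3 + 621*w^2 - 420*w + 100)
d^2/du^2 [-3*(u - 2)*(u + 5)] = -6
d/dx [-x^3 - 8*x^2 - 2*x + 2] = -3*x^2 - 16*x - 2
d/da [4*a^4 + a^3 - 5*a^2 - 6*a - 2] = 16*a^3 + 3*a^2 - 10*a - 6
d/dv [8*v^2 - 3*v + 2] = 16*v - 3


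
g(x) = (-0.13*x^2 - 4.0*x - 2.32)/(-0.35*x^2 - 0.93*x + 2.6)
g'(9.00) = -0.12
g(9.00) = 1.43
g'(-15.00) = -0.07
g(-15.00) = -0.46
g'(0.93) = -7.70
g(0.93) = -4.30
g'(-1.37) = -1.14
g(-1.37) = 0.91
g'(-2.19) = -1.56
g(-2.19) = 1.97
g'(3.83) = -1.08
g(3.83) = 3.21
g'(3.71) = -1.20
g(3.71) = 3.34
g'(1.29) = -26.39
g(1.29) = -9.41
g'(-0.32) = -1.46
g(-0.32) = -0.37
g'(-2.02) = -1.41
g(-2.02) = 1.71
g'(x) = (-0.26*x - 4.0)/(-0.35*x^2 - 0.93*x + 2.6) + (0.7*x + 0.93)*(-0.13*x^2 - 4.0*x - 2.32)/(-0.35*x^2 - 0.93*x + 2.6)^2 = (-1.2791*x^2 - 2.3*x - 12.5576)/(0.1225*x^4 + 0.651*x^3 - 0.9551*x^2 - 4.836*x + 6.76)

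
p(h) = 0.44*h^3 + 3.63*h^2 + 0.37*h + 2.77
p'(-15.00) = 188.47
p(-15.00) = -671.03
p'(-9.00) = 41.95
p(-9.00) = -27.29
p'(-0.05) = 0.01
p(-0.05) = 2.76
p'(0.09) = 1.03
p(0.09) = 2.83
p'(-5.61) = 1.18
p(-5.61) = 37.25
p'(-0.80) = -4.59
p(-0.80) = 4.57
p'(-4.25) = -6.64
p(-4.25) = 32.99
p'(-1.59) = -7.84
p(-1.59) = 9.59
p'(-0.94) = -5.29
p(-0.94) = 5.26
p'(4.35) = 56.93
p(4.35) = 109.29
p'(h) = 1.32*h^2 + 7.26*h + 0.37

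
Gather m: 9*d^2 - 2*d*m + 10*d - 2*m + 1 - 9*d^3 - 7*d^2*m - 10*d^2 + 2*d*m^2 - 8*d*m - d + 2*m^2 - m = -9*d^3 - d^2 + 9*d + m^2*(2*d + 2) + m*(-7*d^2 - 10*d - 3) + 1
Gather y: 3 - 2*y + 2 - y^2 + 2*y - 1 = 4 - y^2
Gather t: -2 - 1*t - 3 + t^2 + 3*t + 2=t^2 + 2*t - 3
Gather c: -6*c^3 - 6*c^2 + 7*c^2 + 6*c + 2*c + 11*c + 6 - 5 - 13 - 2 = -6*c^3 + c^2 + 19*c - 14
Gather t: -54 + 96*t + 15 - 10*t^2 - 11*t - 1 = -10*t^2 + 85*t - 40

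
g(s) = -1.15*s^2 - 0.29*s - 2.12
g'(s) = -2.3*s - 0.29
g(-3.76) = -17.29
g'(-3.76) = 8.36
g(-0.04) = -2.11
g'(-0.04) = -0.20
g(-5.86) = -39.91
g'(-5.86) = 13.19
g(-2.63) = -9.31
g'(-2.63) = 5.76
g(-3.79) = -17.54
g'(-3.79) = 8.43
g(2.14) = -8.01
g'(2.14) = -5.21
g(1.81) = -6.41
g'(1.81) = -4.45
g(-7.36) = -62.28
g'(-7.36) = 16.64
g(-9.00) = -92.66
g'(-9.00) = 20.41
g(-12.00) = -164.24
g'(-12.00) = 27.31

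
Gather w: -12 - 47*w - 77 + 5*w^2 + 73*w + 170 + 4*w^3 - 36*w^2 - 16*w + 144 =4*w^3 - 31*w^2 + 10*w + 225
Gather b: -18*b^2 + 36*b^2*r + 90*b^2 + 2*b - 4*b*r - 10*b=b^2*(36*r + 72) + b*(-4*r - 8)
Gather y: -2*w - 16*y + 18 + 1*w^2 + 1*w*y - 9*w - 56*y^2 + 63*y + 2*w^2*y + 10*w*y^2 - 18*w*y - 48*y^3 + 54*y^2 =w^2 - 11*w - 48*y^3 + y^2*(10*w - 2) + y*(2*w^2 - 17*w + 47) + 18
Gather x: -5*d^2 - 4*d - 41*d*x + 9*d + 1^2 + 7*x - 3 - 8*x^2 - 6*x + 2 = -5*d^2 + 5*d - 8*x^2 + x*(1 - 41*d)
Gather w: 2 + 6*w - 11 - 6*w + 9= 0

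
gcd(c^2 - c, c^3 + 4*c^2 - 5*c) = c^2 - c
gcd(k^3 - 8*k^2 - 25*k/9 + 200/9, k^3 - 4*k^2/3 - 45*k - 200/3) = k^2 - 19*k/3 - 40/3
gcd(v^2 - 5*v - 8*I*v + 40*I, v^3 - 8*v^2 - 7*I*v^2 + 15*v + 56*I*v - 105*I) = v - 5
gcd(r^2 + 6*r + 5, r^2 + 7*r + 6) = r + 1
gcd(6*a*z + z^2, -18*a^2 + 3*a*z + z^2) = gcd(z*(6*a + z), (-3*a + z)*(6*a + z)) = 6*a + z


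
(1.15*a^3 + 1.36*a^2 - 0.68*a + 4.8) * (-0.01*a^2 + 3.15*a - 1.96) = -0.0115*a^5 + 3.6089*a^4 + 2.0368*a^3 - 4.8556*a^2 + 16.4528*a - 9.408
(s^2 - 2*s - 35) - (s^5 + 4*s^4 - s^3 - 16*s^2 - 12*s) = -s^5 - 4*s^4 + s^3 + 17*s^2 + 10*s - 35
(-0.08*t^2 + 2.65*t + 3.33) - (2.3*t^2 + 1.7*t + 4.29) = -2.38*t^2 + 0.95*t - 0.96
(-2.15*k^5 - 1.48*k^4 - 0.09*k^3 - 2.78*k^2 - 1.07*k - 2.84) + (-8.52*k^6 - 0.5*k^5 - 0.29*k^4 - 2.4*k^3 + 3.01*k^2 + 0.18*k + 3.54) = -8.52*k^6 - 2.65*k^5 - 1.77*k^4 - 2.49*k^3 + 0.23*k^2 - 0.89*k + 0.7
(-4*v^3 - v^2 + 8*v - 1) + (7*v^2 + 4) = -4*v^3 + 6*v^2 + 8*v + 3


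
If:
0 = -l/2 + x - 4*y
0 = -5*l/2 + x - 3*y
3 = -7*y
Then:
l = -3/14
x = -51/28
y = -3/7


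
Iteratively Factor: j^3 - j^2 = (j)*(j^2 - j) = j*(j - 1)*(j)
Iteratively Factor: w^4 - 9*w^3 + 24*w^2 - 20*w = (w - 2)*(w^3 - 7*w^2 + 10*w) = (w - 5)*(w - 2)*(w^2 - 2*w) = w*(w - 5)*(w - 2)*(w - 2)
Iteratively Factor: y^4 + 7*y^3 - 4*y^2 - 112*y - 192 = (y + 3)*(y^3 + 4*y^2 - 16*y - 64) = (y - 4)*(y + 3)*(y^2 + 8*y + 16) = (y - 4)*(y + 3)*(y + 4)*(y + 4)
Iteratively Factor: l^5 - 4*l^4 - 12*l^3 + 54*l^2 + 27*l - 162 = (l + 3)*(l^4 - 7*l^3 + 9*l^2 + 27*l - 54) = (l - 3)*(l + 3)*(l^3 - 4*l^2 - 3*l + 18) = (l - 3)^2*(l + 3)*(l^2 - l - 6) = (l - 3)^2*(l + 2)*(l + 3)*(l - 3)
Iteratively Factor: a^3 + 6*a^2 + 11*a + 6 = (a + 3)*(a^2 + 3*a + 2) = (a + 1)*(a + 3)*(a + 2)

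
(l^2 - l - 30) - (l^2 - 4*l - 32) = 3*l + 2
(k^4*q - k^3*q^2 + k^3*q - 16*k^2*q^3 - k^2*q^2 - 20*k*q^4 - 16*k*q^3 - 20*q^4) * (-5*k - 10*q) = -5*k^5*q - 5*k^4*q^2 - 5*k^4*q + 90*k^3*q^3 - 5*k^3*q^2 + 260*k^2*q^4 + 90*k^2*q^3 + 200*k*q^5 + 260*k*q^4 + 200*q^5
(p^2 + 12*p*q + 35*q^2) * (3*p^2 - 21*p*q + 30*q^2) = 3*p^4 + 15*p^3*q - 117*p^2*q^2 - 375*p*q^3 + 1050*q^4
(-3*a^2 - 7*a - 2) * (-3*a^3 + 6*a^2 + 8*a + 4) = 9*a^5 + 3*a^4 - 60*a^3 - 80*a^2 - 44*a - 8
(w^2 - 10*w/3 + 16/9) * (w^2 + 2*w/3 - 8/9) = w^4 - 8*w^3/3 - 4*w^2/3 + 112*w/27 - 128/81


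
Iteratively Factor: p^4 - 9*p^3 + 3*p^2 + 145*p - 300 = (p - 5)*(p^3 - 4*p^2 - 17*p + 60) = (p - 5)*(p + 4)*(p^2 - 8*p + 15) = (p - 5)*(p - 3)*(p + 4)*(p - 5)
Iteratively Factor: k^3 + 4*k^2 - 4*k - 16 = (k + 2)*(k^2 + 2*k - 8) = (k + 2)*(k + 4)*(k - 2)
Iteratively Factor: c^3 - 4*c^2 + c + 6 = (c - 2)*(c^2 - 2*c - 3) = (c - 3)*(c - 2)*(c + 1)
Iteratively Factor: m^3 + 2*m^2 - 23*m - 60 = (m + 3)*(m^2 - m - 20) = (m + 3)*(m + 4)*(m - 5)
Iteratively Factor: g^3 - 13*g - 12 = (g + 3)*(g^2 - 3*g - 4) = (g - 4)*(g + 3)*(g + 1)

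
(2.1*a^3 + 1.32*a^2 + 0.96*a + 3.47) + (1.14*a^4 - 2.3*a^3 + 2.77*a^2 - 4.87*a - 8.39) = 1.14*a^4 - 0.2*a^3 + 4.09*a^2 - 3.91*a - 4.92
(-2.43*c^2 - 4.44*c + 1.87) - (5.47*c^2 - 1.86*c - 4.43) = -7.9*c^2 - 2.58*c + 6.3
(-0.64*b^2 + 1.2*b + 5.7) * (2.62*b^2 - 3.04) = -1.6768*b^4 + 3.144*b^3 + 16.8796*b^2 - 3.648*b - 17.328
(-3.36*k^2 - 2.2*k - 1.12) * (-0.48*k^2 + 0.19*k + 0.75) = 1.6128*k^4 + 0.4176*k^3 - 2.4004*k^2 - 1.8628*k - 0.84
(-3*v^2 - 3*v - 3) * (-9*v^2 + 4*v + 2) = 27*v^4 + 15*v^3 + 9*v^2 - 18*v - 6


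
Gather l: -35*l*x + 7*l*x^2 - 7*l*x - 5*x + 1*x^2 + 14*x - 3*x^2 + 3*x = l*(7*x^2 - 42*x) - 2*x^2 + 12*x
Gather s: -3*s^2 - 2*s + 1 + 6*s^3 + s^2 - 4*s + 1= 6*s^3 - 2*s^2 - 6*s + 2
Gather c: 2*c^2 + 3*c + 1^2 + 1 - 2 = 2*c^2 + 3*c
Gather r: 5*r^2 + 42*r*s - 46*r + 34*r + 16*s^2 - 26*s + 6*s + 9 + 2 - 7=5*r^2 + r*(42*s - 12) + 16*s^2 - 20*s + 4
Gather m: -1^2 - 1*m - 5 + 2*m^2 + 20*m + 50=2*m^2 + 19*m + 44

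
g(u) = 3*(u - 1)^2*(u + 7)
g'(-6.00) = 105.00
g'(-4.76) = 22.12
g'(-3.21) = -42.56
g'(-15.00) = 1536.00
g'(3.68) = 193.28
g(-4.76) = 222.95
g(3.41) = 181.39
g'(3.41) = 167.95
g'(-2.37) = -59.55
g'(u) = 3*(u - 1)^2 + 3*(u + 7)*(2*u - 2) = 3*(u - 1)*(3*u + 13)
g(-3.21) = 201.52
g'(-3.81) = -22.66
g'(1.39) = 20.09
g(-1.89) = 128.04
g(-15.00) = -6144.00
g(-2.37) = 157.75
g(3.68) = 230.12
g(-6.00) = 147.00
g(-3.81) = 221.41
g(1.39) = 3.83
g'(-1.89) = -63.55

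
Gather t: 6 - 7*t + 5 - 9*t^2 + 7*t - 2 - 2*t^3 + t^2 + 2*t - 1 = -2*t^3 - 8*t^2 + 2*t + 8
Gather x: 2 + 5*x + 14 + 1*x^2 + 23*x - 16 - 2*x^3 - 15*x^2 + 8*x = -2*x^3 - 14*x^2 + 36*x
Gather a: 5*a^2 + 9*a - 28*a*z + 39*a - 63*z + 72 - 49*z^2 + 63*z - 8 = 5*a^2 + a*(48 - 28*z) - 49*z^2 + 64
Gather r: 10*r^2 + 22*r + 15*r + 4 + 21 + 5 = 10*r^2 + 37*r + 30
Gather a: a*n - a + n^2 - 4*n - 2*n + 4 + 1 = a*(n - 1) + n^2 - 6*n + 5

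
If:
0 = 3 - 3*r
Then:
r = 1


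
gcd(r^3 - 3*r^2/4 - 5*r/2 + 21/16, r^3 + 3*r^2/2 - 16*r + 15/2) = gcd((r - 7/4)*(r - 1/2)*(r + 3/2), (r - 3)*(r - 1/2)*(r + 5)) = r - 1/2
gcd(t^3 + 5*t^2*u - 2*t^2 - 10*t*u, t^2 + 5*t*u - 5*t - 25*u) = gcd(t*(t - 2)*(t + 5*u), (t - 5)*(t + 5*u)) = t + 5*u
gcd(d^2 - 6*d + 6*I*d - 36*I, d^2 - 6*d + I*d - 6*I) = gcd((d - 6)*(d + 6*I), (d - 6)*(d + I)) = d - 6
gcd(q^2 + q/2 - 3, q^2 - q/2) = 1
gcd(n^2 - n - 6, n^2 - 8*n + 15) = n - 3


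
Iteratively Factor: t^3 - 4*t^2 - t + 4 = (t - 4)*(t^2 - 1) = (t - 4)*(t - 1)*(t + 1)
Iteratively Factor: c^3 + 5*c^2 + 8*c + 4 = (c + 2)*(c^2 + 3*c + 2) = (c + 1)*(c + 2)*(c + 2)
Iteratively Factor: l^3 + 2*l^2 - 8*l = (l + 4)*(l^2 - 2*l) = (l - 2)*(l + 4)*(l)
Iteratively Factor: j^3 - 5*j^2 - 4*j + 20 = (j - 5)*(j^2 - 4) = (j - 5)*(j + 2)*(j - 2)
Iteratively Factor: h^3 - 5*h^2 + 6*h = (h - 3)*(h^2 - 2*h) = h*(h - 3)*(h - 2)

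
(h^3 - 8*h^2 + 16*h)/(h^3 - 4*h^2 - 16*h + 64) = h/(h + 4)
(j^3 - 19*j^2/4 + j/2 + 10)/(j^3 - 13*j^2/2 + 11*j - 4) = (4*j + 5)/(2*(2*j - 1))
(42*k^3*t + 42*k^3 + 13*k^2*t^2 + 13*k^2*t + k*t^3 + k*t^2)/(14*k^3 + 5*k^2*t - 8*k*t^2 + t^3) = k*(42*k^2*t + 42*k^2 + 13*k*t^2 + 13*k*t + t^3 + t^2)/(14*k^3 + 5*k^2*t - 8*k*t^2 + t^3)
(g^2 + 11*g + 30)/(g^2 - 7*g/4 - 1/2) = 4*(g^2 + 11*g + 30)/(4*g^2 - 7*g - 2)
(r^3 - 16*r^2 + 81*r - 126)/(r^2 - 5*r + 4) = (r^3 - 16*r^2 + 81*r - 126)/(r^2 - 5*r + 4)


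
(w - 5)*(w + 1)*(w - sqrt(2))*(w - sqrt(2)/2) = w^4 - 4*w^3 - 3*sqrt(2)*w^3/2 - 4*w^2 + 6*sqrt(2)*w^2 - 4*w + 15*sqrt(2)*w/2 - 5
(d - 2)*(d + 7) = d^2 + 5*d - 14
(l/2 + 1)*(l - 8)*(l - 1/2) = l^3/2 - 13*l^2/4 - 13*l/2 + 4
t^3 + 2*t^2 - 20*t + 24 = (t - 2)^2*(t + 6)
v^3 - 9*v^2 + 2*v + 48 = (v - 8)*(v - 3)*(v + 2)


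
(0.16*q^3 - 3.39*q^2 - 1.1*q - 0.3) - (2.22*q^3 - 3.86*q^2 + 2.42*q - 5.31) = -2.06*q^3 + 0.47*q^2 - 3.52*q + 5.01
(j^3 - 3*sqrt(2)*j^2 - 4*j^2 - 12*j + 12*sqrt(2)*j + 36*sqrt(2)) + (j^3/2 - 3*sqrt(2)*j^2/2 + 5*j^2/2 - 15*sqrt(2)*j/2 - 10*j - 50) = 3*j^3/2 - 9*sqrt(2)*j^2/2 - 3*j^2/2 - 22*j + 9*sqrt(2)*j/2 - 50 + 36*sqrt(2)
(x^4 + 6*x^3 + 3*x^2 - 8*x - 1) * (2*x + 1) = 2*x^5 + 13*x^4 + 12*x^3 - 13*x^2 - 10*x - 1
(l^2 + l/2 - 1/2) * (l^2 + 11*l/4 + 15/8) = l^4 + 13*l^3/4 + 11*l^2/4 - 7*l/16 - 15/16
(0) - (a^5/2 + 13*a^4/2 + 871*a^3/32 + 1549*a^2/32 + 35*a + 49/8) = -a^5/2 - 13*a^4/2 - 871*a^3/32 - 1549*a^2/32 - 35*a - 49/8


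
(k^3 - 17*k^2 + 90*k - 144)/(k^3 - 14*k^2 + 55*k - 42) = (k^2 - 11*k + 24)/(k^2 - 8*k + 7)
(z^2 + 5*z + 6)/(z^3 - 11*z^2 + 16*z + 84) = (z + 3)/(z^2 - 13*z + 42)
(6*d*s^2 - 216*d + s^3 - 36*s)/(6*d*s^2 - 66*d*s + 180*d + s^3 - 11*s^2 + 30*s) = (s + 6)/(s - 5)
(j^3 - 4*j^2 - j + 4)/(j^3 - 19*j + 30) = (j^3 - 4*j^2 - j + 4)/(j^3 - 19*j + 30)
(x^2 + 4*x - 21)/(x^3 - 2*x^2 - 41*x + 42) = (x^2 + 4*x - 21)/(x^3 - 2*x^2 - 41*x + 42)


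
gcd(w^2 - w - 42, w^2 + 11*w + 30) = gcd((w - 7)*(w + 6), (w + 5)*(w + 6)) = w + 6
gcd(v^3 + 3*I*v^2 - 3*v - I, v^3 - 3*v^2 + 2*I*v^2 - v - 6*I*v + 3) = v^2 + 2*I*v - 1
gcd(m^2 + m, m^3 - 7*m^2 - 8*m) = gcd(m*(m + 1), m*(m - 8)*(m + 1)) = m^2 + m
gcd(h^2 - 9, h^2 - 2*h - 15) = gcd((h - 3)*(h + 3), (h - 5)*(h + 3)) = h + 3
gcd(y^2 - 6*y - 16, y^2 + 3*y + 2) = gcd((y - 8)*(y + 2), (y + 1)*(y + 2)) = y + 2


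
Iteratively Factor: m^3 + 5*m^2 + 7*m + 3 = (m + 1)*(m^2 + 4*m + 3) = (m + 1)*(m + 3)*(m + 1)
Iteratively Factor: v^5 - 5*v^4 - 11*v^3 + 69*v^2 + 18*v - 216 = (v - 3)*(v^4 - 2*v^3 - 17*v^2 + 18*v + 72) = (v - 3)*(v + 2)*(v^3 - 4*v^2 - 9*v + 36) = (v - 3)^2*(v + 2)*(v^2 - v - 12) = (v - 3)^2*(v + 2)*(v + 3)*(v - 4)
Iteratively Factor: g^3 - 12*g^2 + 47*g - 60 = (g - 3)*(g^2 - 9*g + 20) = (g - 4)*(g - 3)*(g - 5)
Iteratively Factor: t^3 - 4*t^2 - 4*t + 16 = (t - 4)*(t^2 - 4) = (t - 4)*(t - 2)*(t + 2)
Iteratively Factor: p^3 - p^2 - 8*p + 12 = (p - 2)*(p^2 + p - 6) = (p - 2)^2*(p + 3)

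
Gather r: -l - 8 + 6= -l - 2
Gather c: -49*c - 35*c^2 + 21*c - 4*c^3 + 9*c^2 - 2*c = -4*c^3 - 26*c^2 - 30*c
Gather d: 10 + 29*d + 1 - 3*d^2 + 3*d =-3*d^2 + 32*d + 11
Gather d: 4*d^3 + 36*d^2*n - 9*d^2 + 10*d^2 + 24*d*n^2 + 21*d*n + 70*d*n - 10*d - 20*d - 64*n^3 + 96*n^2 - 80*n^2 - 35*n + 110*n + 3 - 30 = 4*d^3 + d^2*(36*n + 1) + d*(24*n^2 + 91*n - 30) - 64*n^3 + 16*n^2 + 75*n - 27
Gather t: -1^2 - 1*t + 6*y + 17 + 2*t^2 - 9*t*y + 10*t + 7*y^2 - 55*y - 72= 2*t^2 + t*(9 - 9*y) + 7*y^2 - 49*y - 56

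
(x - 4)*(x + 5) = x^2 + x - 20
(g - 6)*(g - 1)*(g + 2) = g^3 - 5*g^2 - 8*g + 12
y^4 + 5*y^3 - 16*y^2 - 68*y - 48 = (y - 4)*(y + 1)*(y + 2)*(y + 6)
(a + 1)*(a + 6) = a^2 + 7*a + 6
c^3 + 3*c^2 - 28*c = c*(c - 4)*(c + 7)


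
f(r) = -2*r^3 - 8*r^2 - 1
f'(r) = -6*r^2 - 16*r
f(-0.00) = -1.00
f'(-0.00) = 0.00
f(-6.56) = 219.33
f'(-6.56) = -153.24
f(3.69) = -210.42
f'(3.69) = -140.74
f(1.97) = -47.34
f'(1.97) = -54.81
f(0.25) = -1.53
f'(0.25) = -4.38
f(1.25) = -17.41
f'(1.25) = -29.38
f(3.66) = -206.22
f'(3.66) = -138.93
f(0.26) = -1.58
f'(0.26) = -4.57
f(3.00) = -127.00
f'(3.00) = -102.00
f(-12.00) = 2303.00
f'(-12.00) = -672.00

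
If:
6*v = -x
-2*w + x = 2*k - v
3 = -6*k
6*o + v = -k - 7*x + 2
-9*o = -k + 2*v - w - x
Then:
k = -1/2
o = 35/576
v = -5/96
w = 121/192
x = 5/16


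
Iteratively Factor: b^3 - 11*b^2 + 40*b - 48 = (b - 4)*(b^2 - 7*b + 12) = (b - 4)^2*(b - 3)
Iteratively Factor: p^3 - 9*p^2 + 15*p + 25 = (p - 5)*(p^2 - 4*p - 5) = (p - 5)*(p + 1)*(p - 5)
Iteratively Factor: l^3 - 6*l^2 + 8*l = (l)*(l^2 - 6*l + 8) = l*(l - 4)*(l - 2)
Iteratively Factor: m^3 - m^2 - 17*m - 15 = (m + 3)*(m^2 - 4*m - 5) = (m - 5)*(m + 3)*(m + 1)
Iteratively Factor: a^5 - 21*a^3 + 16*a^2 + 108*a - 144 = (a - 2)*(a^4 + 2*a^3 - 17*a^2 - 18*a + 72) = (a - 2)*(a + 4)*(a^3 - 2*a^2 - 9*a + 18) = (a - 2)*(a + 3)*(a + 4)*(a^2 - 5*a + 6) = (a - 3)*(a - 2)*(a + 3)*(a + 4)*(a - 2)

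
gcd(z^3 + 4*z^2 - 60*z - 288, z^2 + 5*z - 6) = z + 6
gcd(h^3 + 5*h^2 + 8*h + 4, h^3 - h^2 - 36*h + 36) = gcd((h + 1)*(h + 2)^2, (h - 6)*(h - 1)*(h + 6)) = 1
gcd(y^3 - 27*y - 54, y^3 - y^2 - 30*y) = y - 6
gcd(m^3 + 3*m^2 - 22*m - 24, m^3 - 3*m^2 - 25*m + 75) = 1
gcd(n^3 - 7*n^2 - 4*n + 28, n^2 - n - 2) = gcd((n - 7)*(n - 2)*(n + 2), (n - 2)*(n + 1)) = n - 2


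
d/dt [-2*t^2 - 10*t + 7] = -4*t - 10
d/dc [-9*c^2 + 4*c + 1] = 4 - 18*c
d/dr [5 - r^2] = -2*r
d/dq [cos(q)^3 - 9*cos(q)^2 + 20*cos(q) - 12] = (-3*cos(q)^2 + 18*cos(q) - 20)*sin(q)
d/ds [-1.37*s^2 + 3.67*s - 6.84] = 3.67 - 2.74*s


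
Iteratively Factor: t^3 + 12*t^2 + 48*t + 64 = (t + 4)*(t^2 + 8*t + 16) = (t + 4)^2*(t + 4)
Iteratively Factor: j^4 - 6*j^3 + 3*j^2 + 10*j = (j)*(j^3 - 6*j^2 + 3*j + 10) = j*(j - 2)*(j^2 - 4*j - 5) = j*(j - 5)*(j - 2)*(j + 1)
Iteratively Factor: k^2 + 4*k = (k + 4)*(k)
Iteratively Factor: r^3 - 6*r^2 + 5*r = (r - 1)*(r^2 - 5*r) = r*(r - 1)*(r - 5)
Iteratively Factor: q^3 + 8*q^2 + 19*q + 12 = (q + 4)*(q^2 + 4*q + 3) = (q + 3)*(q + 4)*(q + 1)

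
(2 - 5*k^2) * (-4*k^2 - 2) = 20*k^4 + 2*k^2 - 4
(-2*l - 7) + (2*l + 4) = -3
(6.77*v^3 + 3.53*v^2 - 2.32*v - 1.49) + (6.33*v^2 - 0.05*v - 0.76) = 6.77*v^3 + 9.86*v^2 - 2.37*v - 2.25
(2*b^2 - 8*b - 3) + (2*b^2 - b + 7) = 4*b^2 - 9*b + 4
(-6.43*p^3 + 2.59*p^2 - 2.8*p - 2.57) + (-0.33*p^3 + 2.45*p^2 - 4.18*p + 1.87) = -6.76*p^3 + 5.04*p^2 - 6.98*p - 0.7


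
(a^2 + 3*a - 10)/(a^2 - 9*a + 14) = (a + 5)/(a - 7)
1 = 1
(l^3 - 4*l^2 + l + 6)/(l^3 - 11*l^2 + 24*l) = (l^2 - l - 2)/(l*(l - 8))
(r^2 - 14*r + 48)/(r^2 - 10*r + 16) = (r - 6)/(r - 2)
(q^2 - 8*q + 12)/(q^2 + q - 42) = (q - 2)/(q + 7)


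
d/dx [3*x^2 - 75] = 6*x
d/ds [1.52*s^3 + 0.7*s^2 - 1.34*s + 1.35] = 4.56*s^2 + 1.4*s - 1.34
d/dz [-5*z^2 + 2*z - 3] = 2 - 10*z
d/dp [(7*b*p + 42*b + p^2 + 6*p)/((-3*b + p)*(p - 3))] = (-(3*b - p)*(p - 3)*(7*b + 2*p + 6) + (3*b - p)*(7*b*p + 42*b + p^2 + 6*p) - (p - 3)*(7*b*p + 42*b + p^2 + 6*p))/((3*b - p)^2*(p - 3)^2)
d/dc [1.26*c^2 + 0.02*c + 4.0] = 2.52*c + 0.02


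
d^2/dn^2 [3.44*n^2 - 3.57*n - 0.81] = 6.88000000000000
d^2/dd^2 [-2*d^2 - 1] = -4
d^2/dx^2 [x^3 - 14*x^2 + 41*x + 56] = 6*x - 28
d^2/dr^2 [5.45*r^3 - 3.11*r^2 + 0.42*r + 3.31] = 32.7*r - 6.22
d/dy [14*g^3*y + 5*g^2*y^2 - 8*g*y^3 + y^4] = 14*g^3 + 10*g^2*y - 24*g*y^2 + 4*y^3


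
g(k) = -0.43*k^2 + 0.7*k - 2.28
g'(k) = 0.7 - 0.86*k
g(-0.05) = -2.32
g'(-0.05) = 0.74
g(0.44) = -2.06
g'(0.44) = 0.32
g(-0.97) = -3.36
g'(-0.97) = 1.53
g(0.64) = -2.01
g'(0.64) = 0.15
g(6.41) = -15.46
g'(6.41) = -4.81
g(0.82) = -2.00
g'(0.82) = -0.01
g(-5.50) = -19.14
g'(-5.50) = 5.43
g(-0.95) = -3.33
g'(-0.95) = 1.52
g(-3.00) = -8.25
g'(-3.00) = 3.28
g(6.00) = -13.56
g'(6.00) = -4.46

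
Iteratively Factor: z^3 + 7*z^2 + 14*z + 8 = (z + 2)*(z^2 + 5*z + 4) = (z + 1)*(z + 2)*(z + 4)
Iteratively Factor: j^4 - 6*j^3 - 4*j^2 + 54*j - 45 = (j - 3)*(j^3 - 3*j^2 - 13*j + 15) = (j - 3)*(j + 3)*(j^2 - 6*j + 5) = (j - 5)*(j - 3)*(j + 3)*(j - 1)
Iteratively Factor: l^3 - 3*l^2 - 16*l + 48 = (l - 4)*(l^2 + l - 12) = (l - 4)*(l + 4)*(l - 3)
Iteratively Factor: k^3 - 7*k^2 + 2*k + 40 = (k - 4)*(k^2 - 3*k - 10) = (k - 5)*(k - 4)*(k + 2)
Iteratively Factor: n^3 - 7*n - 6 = (n + 2)*(n^2 - 2*n - 3) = (n - 3)*(n + 2)*(n + 1)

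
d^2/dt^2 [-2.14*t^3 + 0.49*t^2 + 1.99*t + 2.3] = 0.98 - 12.84*t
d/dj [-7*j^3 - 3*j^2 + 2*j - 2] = -21*j^2 - 6*j + 2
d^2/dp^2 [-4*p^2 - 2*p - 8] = -8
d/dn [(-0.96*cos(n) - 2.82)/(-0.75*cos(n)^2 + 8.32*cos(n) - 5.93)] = (0.72*cos(n)^2 + 4.23*cos(n) - 29.1552)*sin(n)/(0.5625*cos(n)^4 - 12.48*cos(n)^3 + 78.1174*cos(n)^2 - 98.6752*cos(n) + 35.1649)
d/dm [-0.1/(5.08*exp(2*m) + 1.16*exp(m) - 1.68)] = (1.016*exp(m) + 0.116)*exp(m)/(5.08*exp(2*m) + 1.16*exp(m) - 1.68)^2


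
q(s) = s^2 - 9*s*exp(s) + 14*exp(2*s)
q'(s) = -9*s*exp(s) + 2*s + 28*exp(2*s) - 9*exp(s)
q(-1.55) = 5.99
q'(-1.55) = -0.79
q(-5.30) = 28.33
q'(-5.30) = -10.41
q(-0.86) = 6.52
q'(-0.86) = 2.76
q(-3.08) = 10.79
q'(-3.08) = -5.24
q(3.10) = 6288.77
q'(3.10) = 12984.07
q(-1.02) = 6.17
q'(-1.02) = 1.67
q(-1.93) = 6.54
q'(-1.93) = -2.06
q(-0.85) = 6.55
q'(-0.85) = 2.84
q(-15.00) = 225.00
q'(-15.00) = -30.00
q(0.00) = 14.00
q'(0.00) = 19.00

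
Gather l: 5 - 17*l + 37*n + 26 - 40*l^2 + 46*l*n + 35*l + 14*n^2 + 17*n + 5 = -40*l^2 + l*(46*n + 18) + 14*n^2 + 54*n + 36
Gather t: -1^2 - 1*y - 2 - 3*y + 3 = -4*y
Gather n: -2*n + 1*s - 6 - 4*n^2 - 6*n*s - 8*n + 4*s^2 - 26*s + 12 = -4*n^2 + n*(-6*s - 10) + 4*s^2 - 25*s + 6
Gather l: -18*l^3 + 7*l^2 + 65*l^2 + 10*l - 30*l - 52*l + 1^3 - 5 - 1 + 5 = -18*l^3 + 72*l^2 - 72*l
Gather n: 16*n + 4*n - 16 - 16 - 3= 20*n - 35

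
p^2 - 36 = (p - 6)*(p + 6)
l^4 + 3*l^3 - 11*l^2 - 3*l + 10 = (l - 2)*(l - 1)*(l + 1)*(l + 5)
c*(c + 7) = c^2 + 7*c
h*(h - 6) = h^2 - 6*h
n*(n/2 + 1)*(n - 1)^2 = n^4/2 - 3*n^2/2 + n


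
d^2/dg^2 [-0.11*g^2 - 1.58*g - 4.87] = -0.220000000000000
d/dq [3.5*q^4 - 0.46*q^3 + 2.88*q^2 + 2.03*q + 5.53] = 14.0*q^3 - 1.38*q^2 + 5.76*q + 2.03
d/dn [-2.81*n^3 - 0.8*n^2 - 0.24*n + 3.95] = -8.43*n^2 - 1.6*n - 0.24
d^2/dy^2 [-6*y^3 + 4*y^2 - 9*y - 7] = 8 - 36*y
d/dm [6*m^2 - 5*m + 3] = 12*m - 5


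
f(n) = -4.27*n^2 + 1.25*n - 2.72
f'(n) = 1.25 - 8.54*n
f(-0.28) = -3.40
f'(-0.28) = 3.64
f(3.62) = -54.15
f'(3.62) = -29.66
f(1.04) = -6.04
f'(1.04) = -7.63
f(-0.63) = -5.20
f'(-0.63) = 6.63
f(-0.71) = -5.76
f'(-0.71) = 7.31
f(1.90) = -15.76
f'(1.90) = -14.98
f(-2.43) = -30.97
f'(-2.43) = 22.00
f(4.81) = -95.50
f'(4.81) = -39.83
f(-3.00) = -44.90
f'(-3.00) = 26.87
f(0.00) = -2.72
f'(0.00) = 1.25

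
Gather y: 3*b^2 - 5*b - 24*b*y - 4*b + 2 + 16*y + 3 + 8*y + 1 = 3*b^2 - 9*b + y*(24 - 24*b) + 6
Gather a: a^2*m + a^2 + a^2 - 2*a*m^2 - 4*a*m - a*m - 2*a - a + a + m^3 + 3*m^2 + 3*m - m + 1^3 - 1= a^2*(m + 2) + a*(-2*m^2 - 5*m - 2) + m^3 + 3*m^2 + 2*m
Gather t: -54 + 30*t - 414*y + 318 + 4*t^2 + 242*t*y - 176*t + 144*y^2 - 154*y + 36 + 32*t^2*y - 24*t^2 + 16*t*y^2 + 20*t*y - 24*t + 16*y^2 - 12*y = t^2*(32*y - 20) + t*(16*y^2 + 262*y - 170) + 160*y^2 - 580*y + 300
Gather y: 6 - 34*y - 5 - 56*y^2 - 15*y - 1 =-56*y^2 - 49*y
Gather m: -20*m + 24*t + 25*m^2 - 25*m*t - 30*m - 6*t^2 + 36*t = 25*m^2 + m*(-25*t - 50) - 6*t^2 + 60*t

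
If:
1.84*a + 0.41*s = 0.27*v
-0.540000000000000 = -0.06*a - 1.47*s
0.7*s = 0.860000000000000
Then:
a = -21.10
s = 1.23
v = -141.93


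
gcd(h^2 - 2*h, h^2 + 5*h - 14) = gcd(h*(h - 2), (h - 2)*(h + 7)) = h - 2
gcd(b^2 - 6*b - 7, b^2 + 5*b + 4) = b + 1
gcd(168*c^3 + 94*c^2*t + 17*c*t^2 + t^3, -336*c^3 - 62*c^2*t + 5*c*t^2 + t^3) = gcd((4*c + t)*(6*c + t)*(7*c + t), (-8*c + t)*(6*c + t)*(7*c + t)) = 42*c^2 + 13*c*t + t^2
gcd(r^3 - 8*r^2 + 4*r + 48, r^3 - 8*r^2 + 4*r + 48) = r^3 - 8*r^2 + 4*r + 48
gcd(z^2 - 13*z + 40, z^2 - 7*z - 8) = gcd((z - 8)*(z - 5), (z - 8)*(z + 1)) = z - 8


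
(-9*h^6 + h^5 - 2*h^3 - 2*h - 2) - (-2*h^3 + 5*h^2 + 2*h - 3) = -9*h^6 + h^5 - 5*h^2 - 4*h + 1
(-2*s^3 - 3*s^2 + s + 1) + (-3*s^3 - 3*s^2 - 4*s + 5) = -5*s^3 - 6*s^2 - 3*s + 6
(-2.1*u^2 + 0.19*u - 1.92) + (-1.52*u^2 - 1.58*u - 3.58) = -3.62*u^2 - 1.39*u - 5.5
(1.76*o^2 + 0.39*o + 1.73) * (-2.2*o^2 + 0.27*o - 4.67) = -3.872*o^4 - 0.3828*o^3 - 11.9199*o^2 - 1.3542*o - 8.0791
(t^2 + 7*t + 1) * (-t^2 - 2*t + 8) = -t^4 - 9*t^3 - 7*t^2 + 54*t + 8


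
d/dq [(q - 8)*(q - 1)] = 2*q - 9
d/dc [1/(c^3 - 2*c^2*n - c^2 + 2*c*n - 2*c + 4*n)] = (-3*c^2 + 4*c*n + 2*c - 2*n + 2)/(c^3 - 2*c^2*n - c^2 + 2*c*n - 2*c + 4*n)^2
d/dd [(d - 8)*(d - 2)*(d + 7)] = 3*d^2 - 6*d - 54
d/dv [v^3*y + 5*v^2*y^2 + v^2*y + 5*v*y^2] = y*(3*v^2 + 10*v*y + 2*v + 5*y)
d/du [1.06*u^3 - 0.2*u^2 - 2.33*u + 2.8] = 3.18*u^2 - 0.4*u - 2.33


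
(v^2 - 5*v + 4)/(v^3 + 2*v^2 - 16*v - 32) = (v - 1)/(v^2 + 6*v + 8)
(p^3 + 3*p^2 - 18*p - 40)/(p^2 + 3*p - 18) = (p^3 + 3*p^2 - 18*p - 40)/(p^2 + 3*p - 18)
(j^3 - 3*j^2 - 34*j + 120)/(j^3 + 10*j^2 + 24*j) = (j^2 - 9*j + 20)/(j*(j + 4))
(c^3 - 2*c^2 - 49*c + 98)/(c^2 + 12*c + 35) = (c^2 - 9*c + 14)/(c + 5)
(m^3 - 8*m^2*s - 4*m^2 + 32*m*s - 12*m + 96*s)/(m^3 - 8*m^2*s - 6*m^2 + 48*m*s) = (m + 2)/m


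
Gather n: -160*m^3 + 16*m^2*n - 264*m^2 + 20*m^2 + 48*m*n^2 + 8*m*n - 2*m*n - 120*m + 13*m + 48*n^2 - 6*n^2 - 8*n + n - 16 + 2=-160*m^3 - 244*m^2 - 107*m + n^2*(48*m + 42) + n*(16*m^2 + 6*m - 7) - 14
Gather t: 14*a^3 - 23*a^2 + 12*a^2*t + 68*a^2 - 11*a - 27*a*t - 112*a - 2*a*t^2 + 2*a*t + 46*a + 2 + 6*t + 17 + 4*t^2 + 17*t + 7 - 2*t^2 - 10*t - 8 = 14*a^3 + 45*a^2 - 77*a + t^2*(2 - 2*a) + t*(12*a^2 - 25*a + 13) + 18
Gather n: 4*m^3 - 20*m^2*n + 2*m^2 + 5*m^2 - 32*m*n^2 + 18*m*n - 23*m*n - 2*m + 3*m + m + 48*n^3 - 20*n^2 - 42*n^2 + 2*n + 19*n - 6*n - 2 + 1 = 4*m^3 + 7*m^2 + 2*m + 48*n^3 + n^2*(-32*m - 62) + n*(-20*m^2 - 5*m + 15) - 1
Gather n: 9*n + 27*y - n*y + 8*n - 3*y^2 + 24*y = n*(17 - y) - 3*y^2 + 51*y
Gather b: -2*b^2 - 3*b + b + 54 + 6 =-2*b^2 - 2*b + 60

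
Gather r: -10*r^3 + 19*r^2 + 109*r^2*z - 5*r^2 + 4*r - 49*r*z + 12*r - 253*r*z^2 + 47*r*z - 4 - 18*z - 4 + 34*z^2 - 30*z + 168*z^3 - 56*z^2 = -10*r^3 + r^2*(109*z + 14) + r*(-253*z^2 - 2*z + 16) + 168*z^3 - 22*z^2 - 48*z - 8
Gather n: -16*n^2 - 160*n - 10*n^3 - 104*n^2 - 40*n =-10*n^3 - 120*n^2 - 200*n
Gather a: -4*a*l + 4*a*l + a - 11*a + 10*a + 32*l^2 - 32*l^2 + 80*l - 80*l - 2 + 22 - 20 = 0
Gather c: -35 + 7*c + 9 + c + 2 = 8*c - 24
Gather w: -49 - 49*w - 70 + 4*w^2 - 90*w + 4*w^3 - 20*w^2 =4*w^3 - 16*w^2 - 139*w - 119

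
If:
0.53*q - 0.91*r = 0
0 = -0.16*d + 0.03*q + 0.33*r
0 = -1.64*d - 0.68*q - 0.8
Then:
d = -0.38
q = -0.27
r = -0.16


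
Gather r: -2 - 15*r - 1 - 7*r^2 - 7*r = -7*r^2 - 22*r - 3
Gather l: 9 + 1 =10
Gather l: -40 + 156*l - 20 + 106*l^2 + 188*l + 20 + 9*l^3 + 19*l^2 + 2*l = 9*l^3 + 125*l^2 + 346*l - 40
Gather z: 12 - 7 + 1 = 6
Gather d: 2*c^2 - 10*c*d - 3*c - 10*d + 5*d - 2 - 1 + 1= 2*c^2 - 3*c + d*(-10*c - 5) - 2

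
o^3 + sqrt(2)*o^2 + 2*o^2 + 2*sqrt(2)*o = o*(o + 2)*(o + sqrt(2))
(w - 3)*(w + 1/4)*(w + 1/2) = w^3 - 9*w^2/4 - 17*w/8 - 3/8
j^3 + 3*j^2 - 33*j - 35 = (j - 5)*(j + 1)*(j + 7)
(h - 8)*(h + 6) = h^2 - 2*h - 48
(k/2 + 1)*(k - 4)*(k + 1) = k^3/2 - k^2/2 - 5*k - 4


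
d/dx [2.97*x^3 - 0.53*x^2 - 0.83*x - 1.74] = 8.91*x^2 - 1.06*x - 0.83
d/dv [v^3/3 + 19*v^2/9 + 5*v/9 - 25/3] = v^2 + 38*v/9 + 5/9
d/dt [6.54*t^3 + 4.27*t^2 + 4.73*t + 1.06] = 19.62*t^2 + 8.54*t + 4.73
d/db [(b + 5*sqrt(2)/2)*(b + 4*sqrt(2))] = 2*b + 13*sqrt(2)/2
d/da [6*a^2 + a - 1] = 12*a + 1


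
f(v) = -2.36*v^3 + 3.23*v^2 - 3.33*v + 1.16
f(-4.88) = 368.60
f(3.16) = -51.58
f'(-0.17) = -4.63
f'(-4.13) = -150.77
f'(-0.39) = -6.93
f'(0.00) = -3.33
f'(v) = -7.08*v^2 + 6.46*v - 3.33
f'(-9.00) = -634.95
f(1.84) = -8.73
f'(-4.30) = -162.02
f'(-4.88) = -203.46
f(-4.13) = 236.26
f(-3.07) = 110.11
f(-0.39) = 3.09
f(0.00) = 1.16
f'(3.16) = -53.61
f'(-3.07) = -89.89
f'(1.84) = -15.41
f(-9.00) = 2013.20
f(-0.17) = 1.83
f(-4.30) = 262.84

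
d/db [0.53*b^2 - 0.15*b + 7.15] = 1.06*b - 0.15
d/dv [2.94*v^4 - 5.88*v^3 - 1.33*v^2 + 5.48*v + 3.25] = 11.76*v^3 - 17.64*v^2 - 2.66*v + 5.48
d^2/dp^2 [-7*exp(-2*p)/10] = -14*exp(-2*p)/5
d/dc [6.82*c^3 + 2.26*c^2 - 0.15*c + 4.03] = 20.46*c^2 + 4.52*c - 0.15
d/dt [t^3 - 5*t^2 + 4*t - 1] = 3*t^2 - 10*t + 4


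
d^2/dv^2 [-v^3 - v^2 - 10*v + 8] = -6*v - 2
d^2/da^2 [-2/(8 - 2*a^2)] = 2*(3*a^2 + 4)/(a^2 - 4)^3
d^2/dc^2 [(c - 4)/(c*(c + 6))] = 2*(c^3 - 12*c^2 - 72*c - 144)/(c^3*(c^3 + 18*c^2 + 108*c + 216))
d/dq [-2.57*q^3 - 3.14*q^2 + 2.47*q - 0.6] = -7.71*q^2 - 6.28*q + 2.47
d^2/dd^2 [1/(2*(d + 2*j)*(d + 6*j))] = ((d + 2*j)^2 + (d + 2*j)*(d + 6*j) + (d + 6*j)^2)/((d + 2*j)^3*(d + 6*j)^3)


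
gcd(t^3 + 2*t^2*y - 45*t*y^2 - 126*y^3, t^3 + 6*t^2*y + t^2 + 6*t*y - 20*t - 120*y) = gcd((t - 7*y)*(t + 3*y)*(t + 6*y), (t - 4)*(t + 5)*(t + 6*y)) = t + 6*y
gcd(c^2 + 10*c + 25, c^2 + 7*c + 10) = c + 5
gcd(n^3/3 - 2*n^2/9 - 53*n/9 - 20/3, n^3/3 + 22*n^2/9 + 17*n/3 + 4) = n^2 + 13*n/3 + 4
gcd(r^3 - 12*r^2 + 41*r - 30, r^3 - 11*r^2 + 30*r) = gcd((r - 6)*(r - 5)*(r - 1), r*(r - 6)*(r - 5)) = r^2 - 11*r + 30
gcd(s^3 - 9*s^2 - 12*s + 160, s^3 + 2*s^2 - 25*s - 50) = s - 5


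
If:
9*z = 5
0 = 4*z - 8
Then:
No Solution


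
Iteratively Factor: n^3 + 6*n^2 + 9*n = (n)*(n^2 + 6*n + 9) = n*(n + 3)*(n + 3)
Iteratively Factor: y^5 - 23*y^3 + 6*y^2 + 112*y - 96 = (y + 4)*(y^4 - 4*y^3 - 7*y^2 + 34*y - 24) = (y + 3)*(y + 4)*(y^3 - 7*y^2 + 14*y - 8) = (y - 4)*(y + 3)*(y + 4)*(y^2 - 3*y + 2) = (y - 4)*(y - 1)*(y + 3)*(y + 4)*(y - 2)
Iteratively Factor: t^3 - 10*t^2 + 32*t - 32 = (t - 4)*(t^2 - 6*t + 8) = (t - 4)*(t - 2)*(t - 4)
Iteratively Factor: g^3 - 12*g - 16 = (g + 2)*(g^2 - 2*g - 8) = (g - 4)*(g + 2)*(g + 2)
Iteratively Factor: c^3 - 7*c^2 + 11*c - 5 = (c - 5)*(c^2 - 2*c + 1) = (c - 5)*(c - 1)*(c - 1)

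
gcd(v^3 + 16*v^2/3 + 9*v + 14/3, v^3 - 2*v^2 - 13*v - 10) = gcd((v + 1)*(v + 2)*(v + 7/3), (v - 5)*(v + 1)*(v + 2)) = v^2 + 3*v + 2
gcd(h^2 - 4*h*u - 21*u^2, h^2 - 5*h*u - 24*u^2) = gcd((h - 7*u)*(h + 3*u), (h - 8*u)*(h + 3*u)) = h + 3*u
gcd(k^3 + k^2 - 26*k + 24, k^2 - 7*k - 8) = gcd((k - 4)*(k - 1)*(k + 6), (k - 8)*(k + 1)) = 1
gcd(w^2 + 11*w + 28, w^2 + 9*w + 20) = w + 4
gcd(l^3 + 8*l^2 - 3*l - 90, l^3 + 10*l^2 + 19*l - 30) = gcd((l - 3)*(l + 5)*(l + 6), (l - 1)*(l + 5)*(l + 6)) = l^2 + 11*l + 30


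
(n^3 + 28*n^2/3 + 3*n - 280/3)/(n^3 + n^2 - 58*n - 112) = (3*n^2 + 7*n - 40)/(3*(n^2 - 6*n - 16))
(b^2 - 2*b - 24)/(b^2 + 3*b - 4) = (b - 6)/(b - 1)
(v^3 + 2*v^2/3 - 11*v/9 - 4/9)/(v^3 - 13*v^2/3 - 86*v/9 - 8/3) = (v - 1)/(v - 6)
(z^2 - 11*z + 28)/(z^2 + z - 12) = (z^2 - 11*z + 28)/(z^2 + z - 12)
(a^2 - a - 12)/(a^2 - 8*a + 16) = (a + 3)/(a - 4)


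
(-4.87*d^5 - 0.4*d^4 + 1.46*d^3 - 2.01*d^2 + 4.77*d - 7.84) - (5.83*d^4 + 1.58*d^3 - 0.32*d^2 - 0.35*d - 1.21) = -4.87*d^5 - 6.23*d^4 - 0.12*d^3 - 1.69*d^2 + 5.12*d - 6.63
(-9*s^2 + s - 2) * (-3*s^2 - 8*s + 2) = 27*s^4 + 69*s^3 - 20*s^2 + 18*s - 4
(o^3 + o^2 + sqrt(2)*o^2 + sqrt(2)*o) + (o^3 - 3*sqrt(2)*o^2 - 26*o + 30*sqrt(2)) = 2*o^3 - 2*sqrt(2)*o^2 + o^2 - 26*o + sqrt(2)*o + 30*sqrt(2)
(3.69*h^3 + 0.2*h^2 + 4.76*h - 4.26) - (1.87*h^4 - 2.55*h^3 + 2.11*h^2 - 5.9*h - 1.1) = -1.87*h^4 + 6.24*h^3 - 1.91*h^2 + 10.66*h - 3.16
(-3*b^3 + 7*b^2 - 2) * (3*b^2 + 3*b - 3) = -9*b^5 + 12*b^4 + 30*b^3 - 27*b^2 - 6*b + 6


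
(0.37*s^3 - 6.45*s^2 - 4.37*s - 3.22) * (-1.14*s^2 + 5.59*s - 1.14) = -0.4218*s^5 + 9.4213*s^4 - 31.4955*s^3 - 13.4045*s^2 - 13.018*s + 3.6708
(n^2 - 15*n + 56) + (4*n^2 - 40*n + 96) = 5*n^2 - 55*n + 152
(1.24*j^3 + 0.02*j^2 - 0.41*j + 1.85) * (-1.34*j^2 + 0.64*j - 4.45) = -1.6616*j^5 + 0.7668*j^4 - 4.9558*j^3 - 2.8304*j^2 + 3.0085*j - 8.2325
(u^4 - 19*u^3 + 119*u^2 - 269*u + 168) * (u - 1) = u^5 - 20*u^4 + 138*u^3 - 388*u^2 + 437*u - 168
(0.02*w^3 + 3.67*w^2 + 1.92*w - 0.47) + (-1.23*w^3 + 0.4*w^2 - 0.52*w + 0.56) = -1.21*w^3 + 4.07*w^2 + 1.4*w + 0.0900000000000001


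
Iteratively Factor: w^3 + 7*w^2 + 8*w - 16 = (w + 4)*(w^2 + 3*w - 4) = (w - 1)*(w + 4)*(w + 4)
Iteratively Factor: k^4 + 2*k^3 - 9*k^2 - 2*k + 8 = (k + 4)*(k^3 - 2*k^2 - k + 2) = (k + 1)*(k + 4)*(k^2 - 3*k + 2) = (k - 2)*(k + 1)*(k + 4)*(k - 1)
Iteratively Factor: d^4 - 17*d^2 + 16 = (d - 1)*(d^3 + d^2 - 16*d - 16) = (d - 4)*(d - 1)*(d^2 + 5*d + 4) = (d - 4)*(d - 1)*(d + 4)*(d + 1)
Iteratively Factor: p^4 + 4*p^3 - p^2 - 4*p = (p - 1)*(p^3 + 5*p^2 + 4*p) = (p - 1)*(p + 1)*(p^2 + 4*p) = p*(p - 1)*(p + 1)*(p + 4)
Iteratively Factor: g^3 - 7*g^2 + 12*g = (g - 3)*(g^2 - 4*g) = (g - 4)*(g - 3)*(g)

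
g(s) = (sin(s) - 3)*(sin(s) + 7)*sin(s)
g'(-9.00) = 21.67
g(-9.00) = 9.26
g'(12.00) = -20.61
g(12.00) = 12.27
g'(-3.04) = 21.67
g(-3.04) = 2.17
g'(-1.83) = 6.65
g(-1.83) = 23.13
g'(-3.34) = 18.93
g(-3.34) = -3.98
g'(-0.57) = -20.58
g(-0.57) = 12.34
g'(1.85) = 2.90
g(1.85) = -15.60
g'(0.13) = -19.74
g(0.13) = -2.65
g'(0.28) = -17.84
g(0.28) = -5.48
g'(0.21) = -18.78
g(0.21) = -4.19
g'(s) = (sin(s) - 3)*(sin(s) + 7)*cos(s) + (sin(s) - 3)*sin(s)*cos(s) + (sin(s) + 7)*sin(s)*cos(s) = (3*sin(s)^2 + 8*sin(s) - 21)*cos(s)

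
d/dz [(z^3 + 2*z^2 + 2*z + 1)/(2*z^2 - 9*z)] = (2*z^4 - 18*z^3 - 22*z^2 - 4*z + 9)/(z^2*(4*z^2 - 36*z + 81))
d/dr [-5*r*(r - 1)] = 5 - 10*r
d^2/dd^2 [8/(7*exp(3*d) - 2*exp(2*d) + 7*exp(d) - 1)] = 8*((-63*exp(2*d) + 8*exp(d) - 7)*(7*exp(3*d) - 2*exp(2*d) + 7*exp(d) - 1) + 2*(21*exp(2*d) - 4*exp(d) + 7)^2*exp(d))*exp(d)/(7*exp(3*d) - 2*exp(2*d) + 7*exp(d) - 1)^3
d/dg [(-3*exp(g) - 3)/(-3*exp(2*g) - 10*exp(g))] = 3*(-3*exp(2*g) - 6*exp(g) - 10)*exp(-g)/(9*exp(2*g) + 60*exp(g) + 100)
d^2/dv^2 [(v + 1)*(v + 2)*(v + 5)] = 6*v + 16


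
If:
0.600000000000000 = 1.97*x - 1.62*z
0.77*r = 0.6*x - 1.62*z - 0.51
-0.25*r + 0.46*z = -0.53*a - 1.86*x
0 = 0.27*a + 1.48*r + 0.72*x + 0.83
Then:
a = -1.39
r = -0.47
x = 0.33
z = 0.03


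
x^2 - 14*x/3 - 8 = (x - 6)*(x + 4/3)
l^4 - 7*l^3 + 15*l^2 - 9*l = l*(l - 3)^2*(l - 1)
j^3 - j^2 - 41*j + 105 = (j - 5)*(j - 3)*(j + 7)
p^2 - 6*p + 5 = (p - 5)*(p - 1)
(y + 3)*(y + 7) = y^2 + 10*y + 21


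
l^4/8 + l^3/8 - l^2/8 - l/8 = l*(l/4 + 1/4)*(l/2 + 1/2)*(l - 1)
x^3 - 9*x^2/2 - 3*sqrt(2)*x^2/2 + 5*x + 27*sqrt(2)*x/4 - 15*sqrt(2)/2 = (x - 5/2)*(x - 2)*(x - 3*sqrt(2)/2)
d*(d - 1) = d^2 - d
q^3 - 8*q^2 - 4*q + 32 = (q - 8)*(q - 2)*(q + 2)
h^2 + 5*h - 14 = (h - 2)*(h + 7)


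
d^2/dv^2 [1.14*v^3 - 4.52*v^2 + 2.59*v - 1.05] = 6.84*v - 9.04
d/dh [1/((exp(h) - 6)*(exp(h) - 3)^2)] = ((6 - exp(h))*(exp(h) - 3) - 2*(exp(h) - 6)^2)*exp(h)/((exp(h) - 6)^3*(exp(h) - 3)^3)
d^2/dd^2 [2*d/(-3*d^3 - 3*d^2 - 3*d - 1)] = 12*(-3*d*(3*d^2 + 2*d + 1)^2 + (3*d^2 + d*(3*d + 1) + 2*d + 1)*(3*d^3 + 3*d^2 + 3*d + 1))/(3*d^3 + 3*d^2 + 3*d + 1)^3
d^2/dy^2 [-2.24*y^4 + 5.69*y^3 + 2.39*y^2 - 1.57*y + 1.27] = -26.88*y^2 + 34.14*y + 4.78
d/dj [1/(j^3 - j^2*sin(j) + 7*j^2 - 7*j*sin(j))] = (j^2*cos(j) - 3*j^2 + 2*j*sin(j) + 7*j*cos(j) - 14*j + 7*sin(j))/(j^2*(j + 7)^2*(j - sin(j))^2)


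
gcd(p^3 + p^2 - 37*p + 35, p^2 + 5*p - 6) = p - 1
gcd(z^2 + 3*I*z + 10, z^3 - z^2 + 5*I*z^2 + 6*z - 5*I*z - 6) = 1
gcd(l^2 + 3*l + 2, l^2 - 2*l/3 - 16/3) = l + 2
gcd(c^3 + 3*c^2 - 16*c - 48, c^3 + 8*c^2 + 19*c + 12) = c^2 + 7*c + 12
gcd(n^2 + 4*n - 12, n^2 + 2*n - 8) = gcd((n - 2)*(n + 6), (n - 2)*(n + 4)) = n - 2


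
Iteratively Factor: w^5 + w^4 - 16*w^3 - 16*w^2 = (w)*(w^4 + w^3 - 16*w^2 - 16*w) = w^2*(w^3 + w^2 - 16*w - 16) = w^2*(w + 1)*(w^2 - 16) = w^2*(w + 1)*(w + 4)*(w - 4)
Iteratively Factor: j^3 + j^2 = (j)*(j^2 + j) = j*(j + 1)*(j)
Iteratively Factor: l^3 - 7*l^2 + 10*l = (l)*(l^2 - 7*l + 10) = l*(l - 2)*(l - 5)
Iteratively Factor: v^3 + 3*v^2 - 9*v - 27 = (v + 3)*(v^2 - 9) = (v + 3)^2*(v - 3)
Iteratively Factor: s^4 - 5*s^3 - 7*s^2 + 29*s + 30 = (s - 3)*(s^3 - 2*s^2 - 13*s - 10) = (s - 3)*(s + 2)*(s^2 - 4*s - 5) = (s - 5)*(s - 3)*(s + 2)*(s + 1)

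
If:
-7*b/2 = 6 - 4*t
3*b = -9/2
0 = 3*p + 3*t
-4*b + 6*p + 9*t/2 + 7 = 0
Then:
No Solution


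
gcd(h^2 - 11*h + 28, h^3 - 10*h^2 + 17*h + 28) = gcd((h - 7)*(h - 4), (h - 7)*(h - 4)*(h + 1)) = h^2 - 11*h + 28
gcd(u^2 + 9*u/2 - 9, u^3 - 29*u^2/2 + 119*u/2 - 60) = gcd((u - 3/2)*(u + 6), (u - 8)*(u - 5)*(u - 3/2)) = u - 3/2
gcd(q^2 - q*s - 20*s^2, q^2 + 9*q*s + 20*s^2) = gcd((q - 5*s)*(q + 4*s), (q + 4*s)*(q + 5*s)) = q + 4*s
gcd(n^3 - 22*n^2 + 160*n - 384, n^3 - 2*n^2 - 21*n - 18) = n - 6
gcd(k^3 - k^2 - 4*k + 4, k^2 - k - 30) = 1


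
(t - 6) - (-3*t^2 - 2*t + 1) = 3*t^2 + 3*t - 7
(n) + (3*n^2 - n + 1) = 3*n^2 + 1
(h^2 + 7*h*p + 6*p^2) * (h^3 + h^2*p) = h^5 + 8*h^4*p + 13*h^3*p^2 + 6*h^2*p^3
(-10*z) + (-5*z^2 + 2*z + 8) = -5*z^2 - 8*z + 8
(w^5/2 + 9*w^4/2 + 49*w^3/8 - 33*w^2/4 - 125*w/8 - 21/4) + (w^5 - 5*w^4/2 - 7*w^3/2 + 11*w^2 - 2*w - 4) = 3*w^5/2 + 2*w^4 + 21*w^3/8 + 11*w^2/4 - 141*w/8 - 37/4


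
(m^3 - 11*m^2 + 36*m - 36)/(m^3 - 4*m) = (m^2 - 9*m + 18)/(m*(m + 2))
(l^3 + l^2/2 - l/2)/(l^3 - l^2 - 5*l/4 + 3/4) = 2*l/(2*l - 3)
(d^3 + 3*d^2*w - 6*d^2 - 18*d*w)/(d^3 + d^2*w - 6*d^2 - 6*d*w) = (d + 3*w)/(d + w)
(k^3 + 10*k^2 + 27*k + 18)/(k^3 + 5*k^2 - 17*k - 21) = (k^2 + 9*k + 18)/(k^2 + 4*k - 21)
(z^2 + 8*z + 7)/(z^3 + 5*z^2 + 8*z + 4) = (z + 7)/(z^2 + 4*z + 4)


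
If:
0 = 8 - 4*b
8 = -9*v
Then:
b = 2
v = -8/9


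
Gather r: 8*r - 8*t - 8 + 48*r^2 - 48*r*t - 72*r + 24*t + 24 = 48*r^2 + r*(-48*t - 64) + 16*t + 16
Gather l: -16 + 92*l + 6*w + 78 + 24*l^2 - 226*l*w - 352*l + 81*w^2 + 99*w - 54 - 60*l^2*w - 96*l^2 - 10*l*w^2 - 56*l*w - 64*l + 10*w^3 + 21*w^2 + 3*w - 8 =l^2*(-60*w - 72) + l*(-10*w^2 - 282*w - 324) + 10*w^3 + 102*w^2 + 108*w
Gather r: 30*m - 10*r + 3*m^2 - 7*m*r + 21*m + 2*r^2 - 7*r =3*m^2 + 51*m + 2*r^2 + r*(-7*m - 17)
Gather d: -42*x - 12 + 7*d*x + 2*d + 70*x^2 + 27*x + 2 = d*(7*x + 2) + 70*x^2 - 15*x - 10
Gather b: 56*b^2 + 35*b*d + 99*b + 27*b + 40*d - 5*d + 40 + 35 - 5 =56*b^2 + b*(35*d + 126) + 35*d + 70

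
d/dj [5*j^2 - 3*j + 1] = 10*j - 3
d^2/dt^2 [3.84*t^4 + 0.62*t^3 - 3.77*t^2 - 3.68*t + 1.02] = 46.08*t^2 + 3.72*t - 7.54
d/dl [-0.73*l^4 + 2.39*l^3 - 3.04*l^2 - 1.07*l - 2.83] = -2.92*l^3 + 7.17*l^2 - 6.08*l - 1.07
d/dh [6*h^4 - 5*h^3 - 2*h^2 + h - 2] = 24*h^3 - 15*h^2 - 4*h + 1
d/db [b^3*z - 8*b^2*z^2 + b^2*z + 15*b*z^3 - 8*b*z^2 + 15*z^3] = z*(3*b^2 - 16*b*z + 2*b + 15*z^2 - 8*z)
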